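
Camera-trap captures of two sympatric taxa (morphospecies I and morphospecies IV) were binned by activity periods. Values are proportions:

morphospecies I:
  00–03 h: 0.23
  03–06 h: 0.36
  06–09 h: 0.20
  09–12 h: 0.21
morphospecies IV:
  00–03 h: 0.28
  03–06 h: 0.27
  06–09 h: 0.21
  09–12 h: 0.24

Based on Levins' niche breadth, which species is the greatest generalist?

Σp_Iᵢ² = 0.23² + 0.36² + 0.20² + 0.21² = 0.0529 + 0.1296 + 0.0400 + 0.0441 = 0.2666
B_I = 1 / 0.2666 = 3.7509
Σp_IVᵢ² = 0.28² + 0.27² + 0.21² + 0.24² = 0.0784 + 0.0729 + 0.0441 + 0.0576 = 0.2530
B_IV = 1 / 0.2530 = 3.9526
Highest B → broadest niche (most generalist): morphospecies IV (B = 3.95).

morphospecies IV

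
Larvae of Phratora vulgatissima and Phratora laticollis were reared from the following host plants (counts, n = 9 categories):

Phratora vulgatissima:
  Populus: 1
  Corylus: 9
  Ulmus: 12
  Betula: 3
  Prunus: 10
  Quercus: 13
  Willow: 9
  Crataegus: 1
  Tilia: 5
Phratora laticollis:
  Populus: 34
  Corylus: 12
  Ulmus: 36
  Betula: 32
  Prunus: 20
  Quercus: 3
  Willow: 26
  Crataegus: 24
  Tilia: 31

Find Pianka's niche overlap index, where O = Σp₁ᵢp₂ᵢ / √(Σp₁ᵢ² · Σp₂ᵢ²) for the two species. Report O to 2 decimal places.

0.68

Proportions for Phratora vulgatissima (n=63): 1/63=0.0159, 9/63=0.1429, 12/63=0.1905, 3/63=0.0476, 10/63=0.1587, 13/63=0.2063, 9/63=0.1429, 1/63=0.0159, 5/63=0.0794
Proportions for Phratora laticollis (n=218): 34/218=0.1560, 12/218=0.0550, 36/218=0.1651, 32/218=0.1468, 20/218=0.0917, 3/218=0.0138, 26/218=0.1193, 24/218=0.1101, 31/218=0.1422
Σ p₁ᵢp₂ᵢ = 0.002480 + 0.007860 + 0.031452 + 0.006988 + 0.014553 + 0.002847 + 0.017048 + 0.001751 + 0.011291 = 0.096270
Σp_1ᵢ² = 0.0159² + 0.1429² + 0.1905² + 0.0476² + 0.1587² + 0.2063² + 0.1429² + 0.0159² + 0.0794² = 0.000253 + 0.020420 + 0.036290 + 0.002266 + 0.025186 + 0.042560 + 0.020420 + 0.000253 + 0.006304 = 0.153952
Σp_2ᵢ² = 0.1560² + 0.0550² + 0.1651² + 0.1468² + 0.0917² + 0.0138² + 0.1193² + 0.1101² + 0.1422² = 0.024336 + 0.003025 + 0.027258 + 0.021550 + 0.008409 + 0.000190 + 0.014232 + 0.012122 + 0.020221 = 0.131343
O = 0.096270 / √(0.153952 × 0.131343) = 0.096270 / 0.1421989 = 0.6770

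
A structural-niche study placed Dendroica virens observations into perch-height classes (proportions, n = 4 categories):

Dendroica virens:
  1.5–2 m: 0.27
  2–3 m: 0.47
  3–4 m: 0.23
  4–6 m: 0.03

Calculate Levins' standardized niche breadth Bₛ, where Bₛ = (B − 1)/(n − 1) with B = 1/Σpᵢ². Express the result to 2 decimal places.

0.63

Σpᵢ² = 0.27² + 0.47² + 0.23² + 0.03² = 0.0729 + 0.2209 + 0.0529 + 0.0009 = 0.3476
B = 1 / 0.3476 = 2.8769
Bₛ = (B − 1)/(n − 1) = (2.8769 − 1)/(4 − 1) = 1.8769/3 = 0.6256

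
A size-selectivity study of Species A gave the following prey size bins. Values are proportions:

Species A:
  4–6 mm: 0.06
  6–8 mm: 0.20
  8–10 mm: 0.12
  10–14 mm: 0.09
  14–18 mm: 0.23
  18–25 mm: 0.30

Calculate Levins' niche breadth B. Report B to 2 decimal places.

Σpᵢ² = 0.06² + 0.20² + 0.12² + 0.09² + 0.23² + 0.30² = 0.0036 + 0.0400 + 0.0144 + 0.0081 + 0.0529 + 0.0900 = 0.2090
B = 1 / 0.2090 = 4.7847

4.78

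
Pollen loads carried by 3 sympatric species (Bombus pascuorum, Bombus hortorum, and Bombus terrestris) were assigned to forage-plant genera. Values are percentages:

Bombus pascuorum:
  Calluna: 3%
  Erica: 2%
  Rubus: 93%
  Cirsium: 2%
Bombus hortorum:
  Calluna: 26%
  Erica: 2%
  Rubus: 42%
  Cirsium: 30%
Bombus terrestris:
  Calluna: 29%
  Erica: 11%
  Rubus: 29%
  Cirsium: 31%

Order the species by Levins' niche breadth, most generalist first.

Bombus terrestris > Bombus hortorum > Bombus pascuorum

Convert percentages to proportions (divide by 100).
Σp_pascᵢ² = 0.03² + 0.02² + 0.93² + 0.02² = 0.0009 + 0.0004 + 0.8649 + 0.0004 = 0.8666
B_pasc = 1 / 0.8666 = 1.1539
Σp_hortᵢ² = 0.26² + 0.02² + 0.42² + 0.30² = 0.0676 + 0.0004 + 0.1764 + 0.0900 = 0.3344
B_hort = 1 / 0.3344 = 2.9904
Σp_terrᵢ² = 0.29² + 0.11² + 0.29² + 0.31² = 0.0841 + 0.0121 + 0.0841 + 0.0961 = 0.2764
B_terr = 1 / 0.2764 = 3.6179
Ranking by B (broadest → narrowest): Bombus terrestris (3.62) > Bombus hortorum (2.99) > Bombus pascuorum (1.15)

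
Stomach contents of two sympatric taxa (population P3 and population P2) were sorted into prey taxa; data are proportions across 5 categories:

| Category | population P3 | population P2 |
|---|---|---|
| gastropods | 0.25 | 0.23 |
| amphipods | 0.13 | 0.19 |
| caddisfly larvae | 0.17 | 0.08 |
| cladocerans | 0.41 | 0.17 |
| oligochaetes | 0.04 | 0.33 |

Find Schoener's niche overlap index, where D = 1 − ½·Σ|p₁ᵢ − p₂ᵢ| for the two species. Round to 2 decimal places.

0.65

Σ|p₁ᵢ − p₂ᵢ| = 0.02 + 0.06 + 0.09 + 0.24 + 0.29 = 0.70
D = 1 − ½ × 0.70 = 1 − 0.350 = 0.6500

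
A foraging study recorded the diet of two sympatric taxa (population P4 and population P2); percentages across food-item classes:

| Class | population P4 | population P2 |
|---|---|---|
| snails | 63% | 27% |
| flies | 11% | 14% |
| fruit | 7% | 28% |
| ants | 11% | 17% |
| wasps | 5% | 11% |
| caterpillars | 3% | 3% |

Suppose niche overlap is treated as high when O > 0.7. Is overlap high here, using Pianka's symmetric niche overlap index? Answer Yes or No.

Convert percentages to proportions (divide by 100).
Σ p₁ᵢp₂ᵢ = 0.1701 + 0.0154 + 0.0196 + 0.0187 + 0.0055 + 0.0009 = 0.2302
Σp_1ᵢ² = 0.63² + 0.11² + 0.07² + 0.11² + 0.05² + 0.03² = 0.3969 + 0.0121 + 0.0049 + 0.0121 + 0.0025 + 0.0009 = 0.4294
Σp_2ᵢ² = 0.27² + 0.14² + 0.28² + 0.17² + 0.11² + 0.03² = 0.0729 + 0.0196 + 0.0784 + 0.0289 + 0.0121 + 0.0009 = 0.2128
O = 0.2302 / √(0.4294 × 0.2128) = 0.2302 / 0.30229 = 0.7615
O = 0.7615 > 0.7 → Yes.

Yes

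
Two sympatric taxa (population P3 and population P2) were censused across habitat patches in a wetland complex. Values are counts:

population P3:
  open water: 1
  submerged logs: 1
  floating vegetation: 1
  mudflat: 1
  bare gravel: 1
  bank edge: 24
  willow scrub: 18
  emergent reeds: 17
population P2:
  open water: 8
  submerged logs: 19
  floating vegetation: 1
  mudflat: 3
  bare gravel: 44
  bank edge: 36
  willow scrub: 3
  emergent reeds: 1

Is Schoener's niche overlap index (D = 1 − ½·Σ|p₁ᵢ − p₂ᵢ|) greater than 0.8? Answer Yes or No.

No

Proportions for population P3 (n=64): 1/64=0.0156, 1/64=0.0156, 1/64=0.0156, 1/64=0.0156, 1/64=0.0156, 24/64=0.3750, 18/64=0.2813, 17/64=0.2656
Proportions for population P2 (n=115): 8/115=0.0696, 19/115=0.1652, 1/115=0.0087, 3/115=0.0261, 44/115=0.3826, 36/115=0.3130, 3/115=0.0261, 1/115=0.0087
Σ|p₁ᵢ − p₂ᵢ| = 0.0540 + 0.1496 + 0.0069 + 0.0105 + 0.3670 + 0.0620 + 0.2552 + 0.2569 = 1.1621
D = 1 − ½ × 1.1621 = 1 − 0.58105 = 0.41895
D = 0.41895 < 0.8 → No.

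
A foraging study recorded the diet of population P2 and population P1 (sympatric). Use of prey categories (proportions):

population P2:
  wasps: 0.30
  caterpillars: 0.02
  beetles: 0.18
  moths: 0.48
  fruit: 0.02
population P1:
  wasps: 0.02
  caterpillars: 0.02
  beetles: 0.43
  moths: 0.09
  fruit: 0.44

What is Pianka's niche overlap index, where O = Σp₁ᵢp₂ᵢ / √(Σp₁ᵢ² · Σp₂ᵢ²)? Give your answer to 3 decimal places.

Σ p₁ᵢp₂ᵢ = 0.0060 + 0.0004 + 0.0774 + 0.0432 + 0.0088 = 0.1358
Σp_1ᵢ² = 0.30² + 0.02² + 0.18² + 0.48² + 0.02² = 0.0900 + 0.0004 + 0.0324 + 0.2304 + 0.0004 = 0.3536
Σp_2ᵢ² = 0.02² + 0.02² + 0.43² + 0.09² + 0.44² = 0.0004 + 0.0004 + 0.1849 + 0.0081 + 0.1936 = 0.3874
O = 0.1358 / √(0.3536 × 0.3874) = 0.1358 / 0.370114 = 0.36691

0.367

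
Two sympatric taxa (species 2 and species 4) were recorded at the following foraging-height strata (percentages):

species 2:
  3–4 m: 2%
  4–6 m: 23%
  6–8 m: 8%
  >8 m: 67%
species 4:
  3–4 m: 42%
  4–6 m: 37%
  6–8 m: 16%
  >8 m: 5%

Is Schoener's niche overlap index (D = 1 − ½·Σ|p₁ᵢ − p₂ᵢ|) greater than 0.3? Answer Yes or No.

Yes

Convert percentages to proportions (divide by 100).
Σ|p₁ᵢ − p₂ᵢ| = 0.40 + 0.14 + 0.08 + 0.62 = 1.24
D = 1 − ½ × 1.24 = 1 − 0.620 = 0.3800
D = 0.3800 > 0.3 → Yes.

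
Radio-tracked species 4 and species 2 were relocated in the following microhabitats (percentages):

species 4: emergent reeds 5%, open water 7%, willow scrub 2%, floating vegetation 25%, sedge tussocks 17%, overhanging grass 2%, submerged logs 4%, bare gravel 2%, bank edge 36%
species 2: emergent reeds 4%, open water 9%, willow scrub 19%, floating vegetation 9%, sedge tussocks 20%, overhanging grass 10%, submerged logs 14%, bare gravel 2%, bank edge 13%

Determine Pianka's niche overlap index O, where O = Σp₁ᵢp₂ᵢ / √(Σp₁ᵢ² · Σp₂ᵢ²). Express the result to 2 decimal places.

0.68

Convert percentages to proportions (divide by 100).
Σ p₁ᵢp₂ᵢ = 0.0020 + 0.0063 + 0.0038 + 0.0225 + 0.0340 + 0.0020 + 0.0056 + 0.0004 + 0.0468 = 0.1234
Σp_1ᵢ² = 0.05² + 0.07² + 0.02² + 0.25² + 0.17² + 0.02² + 0.04² + 0.02² + 0.36² = 0.0025 + 0.0049 + 0.0004 + 0.0625 + 0.0289 + 0.0004 + 0.0016 + 0.0004 + 0.1296 = 0.2312
Σp_2ᵢ² = 0.04² + 0.09² + 0.19² + 0.09² + 0.20² + 0.10² + 0.14² + 0.02² + 0.13² = 0.0016 + 0.0081 + 0.0361 + 0.0081 + 0.0400 + 0.0100 + 0.0196 + 0.0004 + 0.0169 = 0.1408
O = 0.1234 / √(0.2312 × 0.1408) = 0.1234 / 0.18042 = 0.6840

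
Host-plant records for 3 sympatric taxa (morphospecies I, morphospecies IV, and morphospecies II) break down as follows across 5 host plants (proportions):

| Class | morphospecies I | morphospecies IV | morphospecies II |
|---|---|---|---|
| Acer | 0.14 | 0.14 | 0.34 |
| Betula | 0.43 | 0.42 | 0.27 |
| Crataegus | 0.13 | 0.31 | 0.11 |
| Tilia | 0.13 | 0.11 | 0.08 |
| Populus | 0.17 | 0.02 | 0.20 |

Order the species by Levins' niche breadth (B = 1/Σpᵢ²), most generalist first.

Σp_Iᵢ² = 0.14² + 0.43² + 0.13² + 0.13² + 0.17² = 0.0196 + 0.1849 + 0.0169 + 0.0169 + 0.0289 = 0.2672
B_I = 1 / 0.2672 = 3.7425
Σp_IVᵢ² = 0.14² + 0.42² + 0.31² + 0.11² + 0.02² = 0.0196 + 0.1764 + 0.0961 + 0.0121 + 0.0004 = 0.3046
B_IV = 1 / 0.3046 = 3.2830
Σp_IIᵢ² = 0.34² + 0.27² + 0.11² + 0.08² + 0.20² = 0.1156 + 0.0729 + 0.0121 + 0.0064 + 0.0400 = 0.2470
B_II = 1 / 0.2470 = 4.0486
Ranking by B (broadest → narrowest): morphospecies II (4.05) > morphospecies I (3.74) > morphospecies IV (3.28)

morphospecies II > morphospecies I > morphospecies IV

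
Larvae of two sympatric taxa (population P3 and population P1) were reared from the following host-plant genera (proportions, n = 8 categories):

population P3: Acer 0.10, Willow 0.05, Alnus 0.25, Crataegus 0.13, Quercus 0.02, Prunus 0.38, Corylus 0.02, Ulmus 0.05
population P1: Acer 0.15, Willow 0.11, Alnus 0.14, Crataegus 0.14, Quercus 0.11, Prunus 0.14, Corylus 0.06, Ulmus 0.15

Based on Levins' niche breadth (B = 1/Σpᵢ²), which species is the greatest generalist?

population P1

Σp_P3ᵢ² = 0.10² + 0.05² + 0.25² + 0.13² + 0.02² + 0.38² + 0.02² + 0.05² = 0.0100 + 0.0025 + 0.0625 + 0.0169 + 0.0004 + 0.1444 + 0.0004 + 0.0025 = 0.2396
B_P3 = 1 / 0.2396 = 4.1736
Σp_P1ᵢ² = 0.15² + 0.11² + 0.14² + 0.14² + 0.11² + 0.14² + 0.06² + 0.15² = 0.0225 + 0.0121 + 0.0196 + 0.0196 + 0.0121 + 0.0196 + 0.0036 + 0.0225 = 0.1316
B_P1 = 1 / 0.1316 = 7.5988
Highest B → broadest niche (most generalist): population P1 (B = 7.60).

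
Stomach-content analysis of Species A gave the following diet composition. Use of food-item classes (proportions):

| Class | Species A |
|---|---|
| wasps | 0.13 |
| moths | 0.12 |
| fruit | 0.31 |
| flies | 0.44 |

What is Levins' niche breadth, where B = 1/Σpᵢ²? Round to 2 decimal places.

3.12

Σpᵢ² = 0.13² + 0.12² + 0.31² + 0.44² = 0.0169 + 0.0144 + 0.0961 + 0.1936 = 0.3210
B = 1 / 0.3210 = 3.1153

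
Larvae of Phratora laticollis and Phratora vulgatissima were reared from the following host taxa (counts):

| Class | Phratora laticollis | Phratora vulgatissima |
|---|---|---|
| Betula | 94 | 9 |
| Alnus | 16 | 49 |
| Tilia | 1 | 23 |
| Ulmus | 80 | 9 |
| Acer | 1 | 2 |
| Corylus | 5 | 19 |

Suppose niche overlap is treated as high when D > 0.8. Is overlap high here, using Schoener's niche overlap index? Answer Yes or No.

Proportions for Phratora laticollis (n=197): 94/197=0.4772, 16/197=0.0812, 1/197=0.0051, 80/197=0.4061, 1/197=0.0051, 5/197=0.0254
Proportions for Phratora vulgatissima (n=111): 9/111=0.0811, 49/111=0.4414, 23/111=0.2072, 9/111=0.0811, 2/111=0.0180, 19/111=0.1712
Σ|p₁ᵢ − p₂ᵢ| = 0.3961 + 0.3602 + 0.2021 + 0.3250 + 0.0129 + 0.1458 = 1.4421
D = 1 − ½ × 1.4421 = 1 − 0.72105 = 0.27895
D = 0.27895 < 0.8 → No.

No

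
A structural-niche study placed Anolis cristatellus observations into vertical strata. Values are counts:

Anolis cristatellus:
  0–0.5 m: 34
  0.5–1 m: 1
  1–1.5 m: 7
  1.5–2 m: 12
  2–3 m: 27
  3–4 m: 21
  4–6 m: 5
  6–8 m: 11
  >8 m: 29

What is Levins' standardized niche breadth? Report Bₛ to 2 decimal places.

Proportions for Anolis cristatellus (n=147): 34/147=0.2313, 1/147=0.0068, 7/147=0.0476, 12/147=0.0816, 27/147=0.1837, 21/147=0.1429, 5/147=0.0340, 11/147=0.0748, 29/147=0.1973
Σpᵢ² = 0.2313² + 0.0068² + 0.0476² + 0.0816² + 0.1837² + 0.1429² + 0.0340² + 0.0748² + 0.1973² = 0.053500 + 0.000046 + 0.002266 + 0.006659 + 0.033746 + 0.020420 + 0.001156 + 0.005595 + 0.038927 = 0.162315
B = 1 / 0.162315 = 6.1609
Bₛ = (B − 1)/(n − 1) = (6.1609 − 1)/(9 − 1) = 5.1609/8 = 0.6451

0.65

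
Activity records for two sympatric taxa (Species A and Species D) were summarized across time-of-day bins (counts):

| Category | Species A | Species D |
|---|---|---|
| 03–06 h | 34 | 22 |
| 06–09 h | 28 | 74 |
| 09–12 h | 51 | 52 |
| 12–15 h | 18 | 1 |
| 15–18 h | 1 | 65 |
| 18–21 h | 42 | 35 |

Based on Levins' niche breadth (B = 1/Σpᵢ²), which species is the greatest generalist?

Species A

Proportions for Species A (n=174): 34/174=0.1954, 28/174=0.1609, 51/174=0.2931, 18/174=0.1034, 1/174=0.0057, 42/174=0.2414
Proportions for Species D (n=249): 22/249=0.0884, 74/249=0.2972, 52/249=0.2088, 1/249=0.0040, 65/249=0.2610, 35/249=0.1406
Σp_Aᵢ² = 0.1954² + 0.1609² + 0.2931² + 0.1034² + 0.0057² + 0.2414² = 0.038181 + 0.025889 + 0.085908 + 0.010692 + 0.000032 + 0.058274 = 0.218976
B_A = 1 / 0.218976 = 4.5667
Σp_Dᵢ² = 0.0884² + 0.2972² + 0.2088² + 0.0040² + 0.2610² + 0.1406² = 0.007815 + 0.088328 + 0.043597 + 0.000016 + 0.068121 + 0.019768 = 0.227645
B_D = 1 / 0.227645 = 4.3928
Highest B → broadest niche (most generalist): Species A (B = 4.57).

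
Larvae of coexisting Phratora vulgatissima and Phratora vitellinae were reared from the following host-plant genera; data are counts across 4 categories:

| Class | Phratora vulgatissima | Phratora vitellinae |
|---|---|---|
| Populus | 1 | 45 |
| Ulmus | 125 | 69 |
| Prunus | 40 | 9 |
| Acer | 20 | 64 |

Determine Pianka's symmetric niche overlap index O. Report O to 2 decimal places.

0.74

Proportions for Phratora vulgatissima (n=186): 1/186=0.0054, 125/186=0.6720, 40/186=0.2151, 20/186=0.1075
Proportions for Phratora vitellinae (n=187): 45/187=0.2406, 69/187=0.3690, 9/187=0.0481, 64/187=0.3422
Σ p₁ᵢp₂ᵢ = 0.001299 + 0.247968 + 0.010346 + 0.036787 = 0.296400
Σp_1ᵢ² = 0.0054² + 0.6720² + 0.2151² + 0.1075² = 0.000029 + 0.451584 + 0.046268 + 0.011556 = 0.509437
Σp_2ᵢ² = 0.2406² + 0.3690² + 0.0481² + 0.3422² = 0.057888 + 0.136161 + 0.002314 + 0.117101 = 0.313464
O = 0.296400 / √(0.509437 × 0.313464) = 0.296400 / 0.3996125 = 0.7417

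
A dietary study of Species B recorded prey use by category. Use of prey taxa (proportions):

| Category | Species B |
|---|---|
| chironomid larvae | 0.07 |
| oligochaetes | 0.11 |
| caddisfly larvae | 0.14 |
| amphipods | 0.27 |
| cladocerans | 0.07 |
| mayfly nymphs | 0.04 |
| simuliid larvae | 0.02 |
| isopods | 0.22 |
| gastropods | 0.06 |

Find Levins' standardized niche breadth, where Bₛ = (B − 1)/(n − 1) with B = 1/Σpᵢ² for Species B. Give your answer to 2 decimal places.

0.62

Σpᵢ² = 0.07² + 0.11² + 0.14² + 0.27² + 0.07² + 0.04² + 0.02² + 0.22² + 0.06² = 0.0049 + 0.0121 + 0.0196 + 0.0729 + 0.0049 + 0.0016 + 0.0004 + 0.0484 + 0.0036 = 0.1684
B = 1 / 0.1684 = 5.9382
Bₛ = (B − 1)/(n − 1) = (5.9382 − 1)/(9 − 1) = 4.9382/8 = 0.6173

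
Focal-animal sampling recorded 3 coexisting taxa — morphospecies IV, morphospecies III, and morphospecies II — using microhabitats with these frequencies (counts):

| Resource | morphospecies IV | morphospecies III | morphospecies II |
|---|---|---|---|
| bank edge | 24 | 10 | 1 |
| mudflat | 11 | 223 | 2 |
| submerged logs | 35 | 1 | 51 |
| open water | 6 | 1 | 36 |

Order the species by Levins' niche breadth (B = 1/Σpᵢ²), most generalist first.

morphospecies IV > morphospecies II > morphospecies III

Proportions for morphospecies IV (n=76): 24/76=0.3158, 11/76=0.1447, 35/76=0.4605, 6/76=0.0789
Proportions for morphospecies III (n=235): 10/235=0.0426, 223/235=0.9489, 1/235=0.0043, 1/235=0.0043
Proportions for morphospecies II (n=90): 1/90=0.0111, 2/90=0.0222, 51/90=0.5667, 36/90=0.4000
Σp_IVᵢ² = 0.3158² + 0.1447² + 0.4605² + 0.0789² = 0.099730 + 0.020938 + 0.212060 + 0.006225 = 0.338953
B_IV = 1 / 0.338953 = 2.9503
Σp_IIIᵢ² = 0.0426² + 0.9489² + 0.0043² + 0.0043² = 0.001815 + 0.900411 + 0.000018 + 0.000018 = 0.902262
B_III = 1 / 0.902262 = 1.1083
Σp_IIᵢ² = 0.0111² + 0.0222² + 0.5667² + 0.4000² = 0.000123 + 0.000493 + 0.321149 + 0.160000 = 0.481765
B_II = 1 / 0.481765 = 2.0757
Ranking by B (broadest → narrowest): morphospecies IV (2.95) > morphospecies II (2.08) > morphospecies III (1.11)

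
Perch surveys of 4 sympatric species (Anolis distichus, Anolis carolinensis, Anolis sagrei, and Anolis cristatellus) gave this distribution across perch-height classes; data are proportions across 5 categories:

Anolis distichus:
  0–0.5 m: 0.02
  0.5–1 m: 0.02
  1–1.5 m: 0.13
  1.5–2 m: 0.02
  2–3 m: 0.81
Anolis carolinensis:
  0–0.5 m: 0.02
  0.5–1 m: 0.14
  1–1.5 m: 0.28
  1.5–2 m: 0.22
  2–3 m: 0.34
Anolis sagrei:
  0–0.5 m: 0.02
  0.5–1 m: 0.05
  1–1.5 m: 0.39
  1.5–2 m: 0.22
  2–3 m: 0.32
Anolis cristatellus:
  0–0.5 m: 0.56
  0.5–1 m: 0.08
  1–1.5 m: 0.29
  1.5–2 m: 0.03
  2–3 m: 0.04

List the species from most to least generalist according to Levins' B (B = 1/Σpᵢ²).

Anolis carolinensis > Anolis sagrei > Anolis cristatellus > Anolis distichus

Σp_distᵢ² = 0.02² + 0.02² + 0.13² + 0.02² + 0.81² = 0.0004 + 0.0004 + 0.0169 + 0.0004 + 0.6561 = 0.6742
B_dist = 1 / 0.6742 = 1.4832
Σp_caroᵢ² = 0.02² + 0.14² + 0.28² + 0.22² + 0.34² = 0.0004 + 0.0196 + 0.0784 + 0.0484 + 0.1156 = 0.2624
B_caro = 1 / 0.2624 = 3.8110
Σp_sagrᵢ² = 0.02² + 0.05² + 0.39² + 0.22² + 0.32² = 0.0004 + 0.0025 + 0.1521 + 0.0484 + 0.1024 = 0.3058
B_sagr = 1 / 0.3058 = 3.2701
Σp_crisᵢ² = 0.56² + 0.08² + 0.29² + 0.03² + 0.04² = 0.3136 + 0.0064 + 0.0841 + 0.0009 + 0.0016 = 0.4066
B_cris = 1 / 0.4066 = 2.4594
Ranking by B (broadest → narrowest): Anolis carolinensis (3.81) > Anolis sagrei (3.27) > Anolis cristatellus (2.46) > Anolis distichus (1.48)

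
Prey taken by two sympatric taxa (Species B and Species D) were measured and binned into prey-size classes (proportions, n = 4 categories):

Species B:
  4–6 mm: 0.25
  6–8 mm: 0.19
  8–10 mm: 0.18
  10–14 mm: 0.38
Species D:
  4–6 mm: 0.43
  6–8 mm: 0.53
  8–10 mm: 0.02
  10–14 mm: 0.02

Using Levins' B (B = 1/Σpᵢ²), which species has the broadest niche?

Species B

Σp_Bᵢ² = 0.25² + 0.19² + 0.18² + 0.38² = 0.0625 + 0.0361 + 0.0324 + 0.1444 = 0.2754
B_B = 1 / 0.2754 = 3.6311
Σp_Dᵢ² = 0.43² + 0.53² + 0.02² + 0.02² = 0.1849 + 0.2809 + 0.0004 + 0.0004 = 0.4666
B_D = 1 / 0.4666 = 2.1432
Highest B → broadest niche (most generalist): Species B (B = 3.63).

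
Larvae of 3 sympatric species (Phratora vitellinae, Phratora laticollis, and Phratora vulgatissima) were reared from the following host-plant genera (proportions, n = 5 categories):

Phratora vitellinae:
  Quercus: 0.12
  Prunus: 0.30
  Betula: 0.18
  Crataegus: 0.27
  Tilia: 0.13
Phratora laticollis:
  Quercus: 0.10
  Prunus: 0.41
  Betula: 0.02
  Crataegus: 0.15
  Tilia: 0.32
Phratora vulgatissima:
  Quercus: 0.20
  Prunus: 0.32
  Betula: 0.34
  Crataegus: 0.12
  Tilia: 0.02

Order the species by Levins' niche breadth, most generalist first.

Σp_viteᵢ² = 0.12² + 0.30² + 0.18² + 0.27² + 0.13² = 0.0144 + 0.0900 + 0.0324 + 0.0729 + 0.0169 = 0.2266
B_vite = 1 / 0.2266 = 4.4131
Σp_latiᵢ² = 0.10² + 0.41² + 0.02² + 0.15² + 0.32² = 0.0100 + 0.1681 + 0.0004 + 0.0225 + 0.1024 = 0.3034
B_lati = 1 / 0.3034 = 3.2960
Σp_vulgᵢ² = 0.20² + 0.32² + 0.34² + 0.12² + 0.02² = 0.0400 + 0.1024 + 0.1156 + 0.0144 + 0.0004 = 0.2728
B_vulg = 1 / 0.2728 = 3.6657
Ranking by B (broadest → narrowest): Phratora vitellinae (4.41) > Phratora vulgatissima (3.67) > Phratora laticollis (3.30)

Phratora vitellinae > Phratora vulgatissima > Phratora laticollis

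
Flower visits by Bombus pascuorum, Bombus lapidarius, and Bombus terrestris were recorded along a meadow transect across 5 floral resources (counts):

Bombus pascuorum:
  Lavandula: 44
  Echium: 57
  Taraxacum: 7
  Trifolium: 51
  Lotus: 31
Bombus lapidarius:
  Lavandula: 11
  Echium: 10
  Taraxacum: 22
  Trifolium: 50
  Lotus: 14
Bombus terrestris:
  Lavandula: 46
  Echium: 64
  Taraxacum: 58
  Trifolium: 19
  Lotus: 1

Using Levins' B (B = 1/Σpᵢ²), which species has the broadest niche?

Proportions for Bombus pascuorum (n=190): 44/190=0.2316, 57/190=0.3000, 7/190=0.0368, 51/190=0.2684, 31/190=0.1632
Proportions for Bombus lapidarius (n=107): 11/107=0.1028, 10/107=0.0935, 22/107=0.2056, 50/107=0.4673, 14/107=0.1308
Proportions for Bombus terrestris (n=188): 46/188=0.2447, 64/188=0.3404, 58/188=0.3085, 19/188=0.1011, 1/188=0.0053
Σp_pascᵢ² = 0.2316² + 0.3000² + 0.0368² + 0.2684² + 0.1632² = 0.053639 + 0.090000 + 0.001354 + 0.072039 + 0.026634 = 0.243666
B_pasc = 1 / 0.243666 = 4.1040
Σp_lapiᵢ² = 0.1028² + 0.0935² + 0.2056² + 0.4673² + 0.1308² = 0.010568 + 0.008742 + 0.042271 + 0.218369 + 0.017109 = 0.297059
B_lapi = 1 / 0.297059 = 3.3663
Σp_terrᵢ² = 0.2447² + 0.3404² + 0.3085² + 0.1011² + 0.0053² = 0.059878 + 0.115872 + 0.095172 + 0.010221 + 0.000028 = 0.281171
B_terr = 1 / 0.281171 = 3.5566
Highest B → broadest niche (most generalist): Bombus pascuorum (B = 4.10).

Bombus pascuorum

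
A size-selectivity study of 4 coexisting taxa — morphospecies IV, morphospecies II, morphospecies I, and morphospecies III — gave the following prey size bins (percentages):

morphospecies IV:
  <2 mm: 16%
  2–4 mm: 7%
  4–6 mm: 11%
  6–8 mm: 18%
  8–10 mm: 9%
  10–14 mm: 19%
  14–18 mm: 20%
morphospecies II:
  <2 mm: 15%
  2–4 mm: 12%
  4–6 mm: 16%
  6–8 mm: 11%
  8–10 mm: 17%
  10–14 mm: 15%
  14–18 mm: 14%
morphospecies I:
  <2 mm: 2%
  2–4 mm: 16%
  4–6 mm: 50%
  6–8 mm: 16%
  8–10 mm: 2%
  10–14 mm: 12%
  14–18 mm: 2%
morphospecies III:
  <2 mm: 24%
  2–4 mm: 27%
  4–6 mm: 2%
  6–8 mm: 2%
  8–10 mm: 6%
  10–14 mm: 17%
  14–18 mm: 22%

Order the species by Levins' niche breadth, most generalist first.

morphospecies II > morphospecies IV > morphospecies III > morphospecies I

Convert percentages to proportions (divide by 100).
Σp_IVᵢ² = 0.16² + 0.07² + 0.11² + 0.18² + 0.09² + 0.19² + 0.20² = 0.0256 + 0.0049 + 0.0121 + 0.0324 + 0.0081 + 0.0361 + 0.0400 = 0.1592
B_IV = 1 / 0.1592 = 6.2814
Σp_IIᵢ² = 0.15² + 0.12² + 0.16² + 0.11² + 0.17² + 0.15² + 0.14² = 0.0225 + 0.0144 + 0.0256 + 0.0121 + 0.0289 + 0.0225 + 0.0196 = 0.1456
B_II = 1 / 0.1456 = 6.8681
Σp_Iᵢ² = 0.02² + 0.16² + 0.50² + 0.16² + 0.02² + 0.12² + 0.02² = 0.0004 + 0.0256 + 0.2500 + 0.0256 + 0.0004 + 0.0144 + 0.0004 = 0.3168
B_I = 1 / 0.3168 = 3.1566
Σp_IIIᵢ² = 0.24² + 0.27² + 0.02² + 0.02² + 0.06² + 0.17² + 0.22² = 0.0576 + 0.0729 + 0.0004 + 0.0004 + 0.0036 + 0.0289 + 0.0484 = 0.2122
B_III = 1 / 0.2122 = 4.7125
Ranking by B (broadest → narrowest): morphospecies II (6.87) > morphospecies IV (6.28) > morphospecies III (4.71) > morphospecies I (3.16)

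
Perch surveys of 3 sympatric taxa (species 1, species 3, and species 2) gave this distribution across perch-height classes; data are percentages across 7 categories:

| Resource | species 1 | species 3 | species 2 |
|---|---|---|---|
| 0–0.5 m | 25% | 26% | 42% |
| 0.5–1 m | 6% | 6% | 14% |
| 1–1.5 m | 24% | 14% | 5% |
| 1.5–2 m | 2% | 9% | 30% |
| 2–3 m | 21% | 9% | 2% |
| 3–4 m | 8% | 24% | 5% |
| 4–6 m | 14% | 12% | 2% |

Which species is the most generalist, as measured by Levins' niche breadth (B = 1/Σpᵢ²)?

species 3

Convert percentages to proportions (divide by 100).
Σp_1ᵢ² = 0.25² + 0.06² + 0.24² + 0.02² + 0.21² + 0.08² + 0.14² = 0.0625 + 0.0036 + 0.0576 + 0.0004 + 0.0441 + 0.0064 + 0.0196 = 0.1942
B_1 = 1 / 0.1942 = 5.1493
Σp_3ᵢ² = 0.26² + 0.06² + 0.14² + 0.09² + 0.09² + 0.24² + 0.12² = 0.0676 + 0.0036 + 0.0196 + 0.0081 + 0.0081 + 0.0576 + 0.0144 = 0.1790
B_3 = 1 / 0.1790 = 5.5866
Σp_2ᵢ² = 0.42² + 0.14² + 0.05² + 0.30² + 0.02² + 0.05² + 0.02² = 0.1764 + 0.0196 + 0.0025 + 0.0900 + 0.0004 + 0.0025 + 0.0004 = 0.2918
B_2 = 1 / 0.2918 = 3.4270
Highest B → broadest niche (most generalist): species 3 (B = 5.59).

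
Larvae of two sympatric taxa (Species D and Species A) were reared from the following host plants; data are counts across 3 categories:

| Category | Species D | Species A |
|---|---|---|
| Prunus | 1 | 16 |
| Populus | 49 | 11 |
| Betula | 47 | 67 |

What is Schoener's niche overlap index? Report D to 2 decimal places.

Proportions for Species D (n=97): 1/97=0.0103, 49/97=0.5052, 47/97=0.4845
Proportions for Species A (n=94): 16/94=0.1702, 11/94=0.1170, 67/94=0.7128
Σ|p₁ᵢ − p₂ᵢ| = 0.1599 + 0.3882 + 0.2283 = 0.7764
D = 1 − ½ × 0.7764 = 1 − 0.38820 = 0.61180

0.61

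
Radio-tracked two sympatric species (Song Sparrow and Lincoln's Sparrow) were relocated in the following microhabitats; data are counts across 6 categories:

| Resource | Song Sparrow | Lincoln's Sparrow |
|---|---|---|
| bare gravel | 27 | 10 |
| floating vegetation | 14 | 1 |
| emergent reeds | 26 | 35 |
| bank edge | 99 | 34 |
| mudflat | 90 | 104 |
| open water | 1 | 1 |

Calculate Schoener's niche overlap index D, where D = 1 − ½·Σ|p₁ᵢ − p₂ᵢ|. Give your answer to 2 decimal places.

Proportions for Song Sparrow (n=257): 27/257=0.1051, 14/257=0.0545, 26/257=0.1012, 99/257=0.3852, 90/257=0.3502, 1/257=0.0039
Proportions for Lincoln's Sparrow (n=185): 10/185=0.0541, 1/185=0.0054, 35/185=0.1892, 34/185=0.1838, 104/185=0.5622, 1/185=0.0054
Σ|p₁ᵢ − p₂ᵢ| = 0.0510 + 0.0491 + 0.0880 + 0.2014 + 0.2120 + 0.0015 = 0.6030
D = 1 − ½ × 0.6030 = 1 − 0.30150 = 0.69850

0.70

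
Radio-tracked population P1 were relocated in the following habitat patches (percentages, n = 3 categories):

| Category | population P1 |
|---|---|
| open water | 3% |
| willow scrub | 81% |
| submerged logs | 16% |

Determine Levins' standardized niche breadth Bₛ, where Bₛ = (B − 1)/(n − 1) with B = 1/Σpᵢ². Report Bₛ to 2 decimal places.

0.23

Convert percentages to proportions (divide by 100).
Σpᵢ² = 0.03² + 0.81² + 0.16² = 0.0009 + 0.6561 + 0.0256 = 0.6826
B = 1 / 0.6826 = 1.4650
Bₛ = (B − 1)/(n − 1) = (1.4650 − 1)/(3 − 1) = 0.4650/2 = 0.2325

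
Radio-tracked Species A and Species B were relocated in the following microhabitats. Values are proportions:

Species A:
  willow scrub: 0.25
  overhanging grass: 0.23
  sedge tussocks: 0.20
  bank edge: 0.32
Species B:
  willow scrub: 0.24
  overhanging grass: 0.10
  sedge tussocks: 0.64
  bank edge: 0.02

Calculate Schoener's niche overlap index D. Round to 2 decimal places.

Σ|p₁ᵢ − p₂ᵢ| = 0.01 + 0.13 + 0.44 + 0.30 = 0.88
D = 1 − ½ × 0.88 = 1 − 0.440 = 0.5600

0.56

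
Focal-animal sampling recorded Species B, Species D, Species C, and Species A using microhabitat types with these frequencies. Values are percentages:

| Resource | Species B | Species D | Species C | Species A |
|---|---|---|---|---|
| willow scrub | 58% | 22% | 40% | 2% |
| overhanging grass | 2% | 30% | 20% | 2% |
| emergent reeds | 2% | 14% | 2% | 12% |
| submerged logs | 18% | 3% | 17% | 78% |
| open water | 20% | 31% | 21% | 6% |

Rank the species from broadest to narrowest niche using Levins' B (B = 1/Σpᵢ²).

Species D > Species C > Species B > Species A

Convert percentages to proportions (divide by 100).
Σp_Bᵢ² = 0.58² + 0.02² + 0.02² + 0.18² + 0.20² = 0.3364 + 0.0004 + 0.0004 + 0.0324 + 0.0400 = 0.4096
B_B = 1 / 0.4096 = 2.4414
Σp_Dᵢ² = 0.22² + 0.30² + 0.14² + 0.03² + 0.31² = 0.0484 + 0.0900 + 0.0196 + 0.0009 + 0.0961 = 0.2550
B_D = 1 / 0.2550 = 3.9216
Σp_Cᵢ² = 0.40² + 0.20² + 0.02² + 0.17² + 0.21² = 0.1600 + 0.0400 + 0.0004 + 0.0289 + 0.0441 = 0.2734
B_C = 1 / 0.2734 = 3.6576
Σp_Aᵢ² = 0.02² + 0.02² + 0.12² + 0.78² + 0.06² = 0.0004 + 0.0004 + 0.0144 + 0.6084 + 0.0036 = 0.6272
B_A = 1 / 0.6272 = 1.5944
Ranking by B (broadest → narrowest): Species D (3.92) > Species C (3.66) > Species B (2.44) > Species A (1.59)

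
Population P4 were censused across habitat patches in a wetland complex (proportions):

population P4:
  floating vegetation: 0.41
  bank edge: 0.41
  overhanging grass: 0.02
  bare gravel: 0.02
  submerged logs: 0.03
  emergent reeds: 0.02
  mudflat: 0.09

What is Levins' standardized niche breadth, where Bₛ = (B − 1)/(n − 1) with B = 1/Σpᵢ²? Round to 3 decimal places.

0.314

Σpᵢ² = 0.41² + 0.41² + 0.02² + 0.02² + 0.03² + 0.02² + 0.09² = 0.1681 + 0.1681 + 0.0004 + 0.0004 + 0.0009 + 0.0004 + 0.0081 = 0.3464
B = 1 / 0.3464 = 2.88684
Bₛ = (B − 1)/(n − 1) = (2.88684 − 1)/(7 − 1) = 1.88684/6 = 0.31447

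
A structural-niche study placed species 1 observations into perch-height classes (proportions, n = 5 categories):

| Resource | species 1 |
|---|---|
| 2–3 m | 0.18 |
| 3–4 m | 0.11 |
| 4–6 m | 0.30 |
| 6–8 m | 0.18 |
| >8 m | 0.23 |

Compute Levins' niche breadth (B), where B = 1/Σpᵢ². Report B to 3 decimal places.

4.550

Σpᵢ² = 0.18² + 0.11² + 0.30² + 0.18² + 0.23² = 0.0324 + 0.0121 + 0.0900 + 0.0324 + 0.0529 = 0.2198
B = 1 / 0.2198 = 4.54959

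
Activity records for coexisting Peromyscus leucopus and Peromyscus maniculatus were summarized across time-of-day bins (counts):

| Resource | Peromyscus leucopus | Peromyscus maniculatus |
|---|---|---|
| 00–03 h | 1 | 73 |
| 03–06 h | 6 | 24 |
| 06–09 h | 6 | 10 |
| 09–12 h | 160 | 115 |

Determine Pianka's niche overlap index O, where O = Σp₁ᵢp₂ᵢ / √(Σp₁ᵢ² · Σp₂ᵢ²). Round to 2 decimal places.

0.84

Proportions for Peromyscus leucopus (n=173): 1/173=0.0058, 6/173=0.0347, 6/173=0.0347, 160/173=0.9249
Proportions for Peromyscus maniculatus (n=222): 73/222=0.3288, 24/222=0.1081, 10/222=0.0450, 115/222=0.5180
Σ p₁ᵢp₂ᵢ = 0.001907 + 0.003751 + 0.001562 + 0.479098 = 0.486318
Σp_1ᵢ² = 0.0058² + 0.0347² + 0.0347² + 0.9249² = 0.000034 + 0.001204 + 0.001204 + 0.855440 = 0.857882
Σp_2ᵢ² = 0.3288² + 0.1081² + 0.0450² + 0.5180² = 0.108109 + 0.011686 + 0.002025 + 0.268324 = 0.390144
O = 0.486318 / √(0.857882 × 0.390144) = 0.486318 / 0.5785305 = 0.8406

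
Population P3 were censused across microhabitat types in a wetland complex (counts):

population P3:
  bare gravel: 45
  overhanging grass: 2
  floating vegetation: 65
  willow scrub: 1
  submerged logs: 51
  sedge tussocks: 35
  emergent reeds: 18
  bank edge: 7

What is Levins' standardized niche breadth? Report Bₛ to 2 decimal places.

Proportions for population P3 (n=224): 45/224=0.2009, 2/224=0.0089, 65/224=0.2902, 1/224=0.0045, 51/224=0.2277, 35/224=0.1563, 18/224=0.0804, 7/224=0.0313
Σpᵢ² = 0.2009² + 0.0089² + 0.2902² + 0.0045² + 0.2277² + 0.1563² + 0.0804² + 0.0313² = 0.040361 + 0.000079 + 0.084216 + 0.000020 + 0.051847 + 0.024430 + 0.006464 + 0.000980 = 0.208397
B = 1 / 0.208397 = 4.7985
Bₛ = (B − 1)/(n − 1) = (4.7985 − 1)/(8 − 1) = 3.7985/7 = 0.5426

0.54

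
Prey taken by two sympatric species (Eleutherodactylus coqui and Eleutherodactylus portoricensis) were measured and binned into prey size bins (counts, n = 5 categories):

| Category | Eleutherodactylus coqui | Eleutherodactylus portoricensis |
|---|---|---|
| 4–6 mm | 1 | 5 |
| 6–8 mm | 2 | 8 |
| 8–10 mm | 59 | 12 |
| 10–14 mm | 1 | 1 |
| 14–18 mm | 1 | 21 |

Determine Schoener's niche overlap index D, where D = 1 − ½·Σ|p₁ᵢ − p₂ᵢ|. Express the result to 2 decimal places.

0.33

Proportions for Eleutherodactylus coqui (n=64): 1/64=0.0156, 2/64=0.0313, 59/64=0.9219, 1/64=0.0156, 1/64=0.0156
Proportions for Eleutherodactylus portoricensis (n=47): 5/47=0.1064, 8/47=0.1702, 12/47=0.2553, 1/47=0.0213, 21/47=0.4468
Σ|p₁ᵢ − p₂ᵢ| = 0.0908 + 0.1389 + 0.6666 + 0.0057 + 0.4312 = 1.3332
D = 1 − ½ × 1.3332 = 1 − 0.66660 = 0.33340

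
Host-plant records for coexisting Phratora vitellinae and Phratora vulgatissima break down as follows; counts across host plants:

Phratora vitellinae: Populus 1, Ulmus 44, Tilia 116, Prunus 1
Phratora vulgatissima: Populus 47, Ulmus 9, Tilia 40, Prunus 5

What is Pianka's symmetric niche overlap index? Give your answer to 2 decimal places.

Proportions for Phratora vitellinae (n=162): 1/162=0.0062, 44/162=0.2716, 116/162=0.7160, 1/162=0.0062
Proportions for Phratora vulgatissima (n=101): 47/101=0.4653, 9/101=0.0891, 40/101=0.3960, 5/101=0.0495
Σ p₁ᵢp₂ᵢ = 0.002885 + 0.024200 + 0.283536 + 0.000307 = 0.310928
Σp_1ᵢ² = 0.0062² + 0.2716² + 0.7160² + 0.0062² = 0.000038 + 0.073767 + 0.512656 + 0.000038 = 0.586499
Σp_2ᵢ² = 0.4653² + 0.0891² + 0.3960² + 0.0495² = 0.216504 + 0.007939 + 0.156816 + 0.002450 = 0.383709
O = 0.310928 / √(0.586499 × 0.383709) = 0.310928 / 0.4743890 = 0.6554

0.66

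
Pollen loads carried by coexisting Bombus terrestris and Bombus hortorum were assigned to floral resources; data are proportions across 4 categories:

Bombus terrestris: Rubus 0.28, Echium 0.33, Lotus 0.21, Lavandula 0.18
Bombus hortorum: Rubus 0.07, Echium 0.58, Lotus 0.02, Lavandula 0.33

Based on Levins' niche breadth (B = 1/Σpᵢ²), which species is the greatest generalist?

Σp_terrᵢ² = 0.28² + 0.33² + 0.21² + 0.18² = 0.0784 + 0.1089 + 0.0441 + 0.0324 = 0.2638
B_terr = 1 / 0.2638 = 3.7908
Σp_hortᵢ² = 0.07² + 0.58² + 0.02² + 0.33² = 0.0049 + 0.3364 + 0.0004 + 0.1089 = 0.4506
B_hort = 1 / 0.4506 = 2.2193
Highest B → broadest niche (most generalist): Bombus terrestris (B = 3.79).

Bombus terrestris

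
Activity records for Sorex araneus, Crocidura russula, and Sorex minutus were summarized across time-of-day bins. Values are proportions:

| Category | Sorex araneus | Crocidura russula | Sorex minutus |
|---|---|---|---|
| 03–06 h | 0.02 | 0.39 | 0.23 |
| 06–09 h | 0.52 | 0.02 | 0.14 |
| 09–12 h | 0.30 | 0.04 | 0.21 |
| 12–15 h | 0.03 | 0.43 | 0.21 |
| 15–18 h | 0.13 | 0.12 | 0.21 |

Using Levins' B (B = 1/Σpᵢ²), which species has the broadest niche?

Σp_aranᵢ² = 0.02² + 0.52² + 0.30² + 0.03² + 0.13² = 0.0004 + 0.2704 + 0.0900 + 0.0009 + 0.0169 = 0.3786
B_aran = 1 / 0.3786 = 2.6413
Σp_russᵢ² = 0.39² + 0.02² + 0.04² + 0.43² + 0.12² = 0.1521 + 0.0004 + 0.0016 + 0.1849 + 0.0144 = 0.3534
B_russ = 1 / 0.3534 = 2.8297
Σp_minuᵢ² = 0.23² + 0.14² + 0.21² + 0.21² + 0.21² = 0.0529 + 0.0196 + 0.0441 + 0.0441 + 0.0441 = 0.2048
B_minu = 1 / 0.2048 = 4.8828
Highest B → broadest niche (most generalist): Sorex minutus (B = 4.88).

Sorex minutus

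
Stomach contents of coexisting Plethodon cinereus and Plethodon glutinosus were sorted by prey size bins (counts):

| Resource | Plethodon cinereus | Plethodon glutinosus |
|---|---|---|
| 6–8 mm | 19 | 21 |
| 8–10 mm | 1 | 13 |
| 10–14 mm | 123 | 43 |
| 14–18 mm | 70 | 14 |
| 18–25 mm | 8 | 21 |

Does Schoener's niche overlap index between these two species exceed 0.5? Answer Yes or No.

Yes

Proportions for Plethodon cinereus (n=221): 19/221=0.0860, 1/221=0.0045, 123/221=0.5566, 70/221=0.3167, 8/221=0.0362
Proportions for Plethodon glutinosus (n=112): 21/112=0.1875, 13/112=0.1161, 43/112=0.3839, 14/112=0.1250, 21/112=0.1875
Σ|p₁ᵢ − p₂ᵢ| = 0.1015 + 0.1116 + 0.1727 + 0.1917 + 0.1513 = 0.7288
D = 1 − ½ × 0.7288 = 1 − 0.36440 = 0.63560
D = 0.63560 > 0.5 → Yes.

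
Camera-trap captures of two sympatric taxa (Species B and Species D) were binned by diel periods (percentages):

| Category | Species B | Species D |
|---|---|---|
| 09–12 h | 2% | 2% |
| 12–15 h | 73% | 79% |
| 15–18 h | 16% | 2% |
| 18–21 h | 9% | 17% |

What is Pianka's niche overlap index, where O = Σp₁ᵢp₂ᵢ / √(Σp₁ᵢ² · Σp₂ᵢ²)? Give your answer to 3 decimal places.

0.978

Convert percentages to proportions (divide by 100).
Σ p₁ᵢp₂ᵢ = 0.0004 + 0.5767 + 0.0032 + 0.0153 = 0.5956
Σp_1ᵢ² = 0.02² + 0.73² + 0.16² + 0.09² = 0.0004 + 0.5329 + 0.0256 + 0.0081 = 0.5670
Σp_2ᵢ² = 0.02² + 0.79² + 0.02² + 0.17² = 0.0004 + 0.6241 + 0.0004 + 0.0289 = 0.6538
O = 0.5956 / √(0.5670 × 0.6538) = 0.5956 / 0.608855 = 0.97823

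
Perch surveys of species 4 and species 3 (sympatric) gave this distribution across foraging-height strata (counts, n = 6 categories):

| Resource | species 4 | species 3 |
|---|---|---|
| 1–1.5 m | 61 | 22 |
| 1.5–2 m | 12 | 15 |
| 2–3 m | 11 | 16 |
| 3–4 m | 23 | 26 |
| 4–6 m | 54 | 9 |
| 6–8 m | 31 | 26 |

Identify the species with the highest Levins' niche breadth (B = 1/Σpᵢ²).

Proportions for species 4 (n=192): 61/192=0.3177, 12/192=0.0625, 11/192=0.0573, 23/192=0.1198, 54/192=0.2813, 31/192=0.1615
Proportions for species 3 (n=114): 22/114=0.1930, 15/114=0.1316, 16/114=0.1404, 26/114=0.2281, 9/114=0.0789, 26/114=0.2281
Σp_4ᵢ² = 0.3177² + 0.0625² + 0.0573² + 0.1198² + 0.2813² + 0.1615² = 0.100933 + 0.003906 + 0.003283 + 0.014352 + 0.079130 + 0.026082 = 0.227686
B_4 = 1 / 0.227686 = 4.3920
Σp_3ᵢ² = 0.1930² + 0.1316² + 0.1404² + 0.2281² + 0.0789² + 0.2281² = 0.037249 + 0.017319 + 0.019712 + 0.052030 + 0.006225 + 0.052030 = 0.184565
B_3 = 1 / 0.184565 = 5.4181
Highest B → broadest niche (most generalist): species 3 (B = 5.42).

species 3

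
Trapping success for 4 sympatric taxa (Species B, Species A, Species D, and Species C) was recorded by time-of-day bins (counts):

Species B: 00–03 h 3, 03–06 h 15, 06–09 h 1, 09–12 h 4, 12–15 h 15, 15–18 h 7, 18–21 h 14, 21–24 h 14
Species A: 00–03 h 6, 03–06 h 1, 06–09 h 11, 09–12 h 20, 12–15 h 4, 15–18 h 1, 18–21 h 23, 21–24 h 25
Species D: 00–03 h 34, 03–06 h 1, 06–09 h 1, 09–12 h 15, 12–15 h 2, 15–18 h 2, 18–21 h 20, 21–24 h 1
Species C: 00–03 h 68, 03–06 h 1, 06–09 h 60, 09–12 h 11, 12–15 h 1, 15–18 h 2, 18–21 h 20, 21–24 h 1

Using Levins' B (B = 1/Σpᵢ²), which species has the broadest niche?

Species B

Proportions for Species B (n=73): 3/73=0.0411, 15/73=0.2055, 1/73=0.0137, 4/73=0.0548, 15/73=0.2055, 7/73=0.0959, 14/73=0.1918, 14/73=0.1918
Proportions for Species A (n=91): 6/91=0.0659, 1/91=0.0110, 11/91=0.1209, 20/91=0.2198, 4/91=0.0440, 1/91=0.0110, 23/91=0.2527, 25/91=0.2747
Proportions for Species D (n=76): 34/76=0.4474, 1/76=0.0132, 1/76=0.0132, 15/76=0.1974, 2/76=0.0263, 2/76=0.0263, 20/76=0.2632, 1/76=0.0132
Proportions for Species C (n=164): 68/164=0.4146, 1/164=0.0061, 60/164=0.3659, 11/164=0.0671, 1/164=0.0061, 2/164=0.0122, 20/164=0.1220, 1/164=0.0061
Σp_Bᵢ² = 0.0411² + 0.2055² + 0.0137² + 0.0548² + 0.2055² + 0.0959² + 0.1918² + 0.1918² = 0.001689 + 0.042230 + 0.000188 + 0.003003 + 0.042230 + 0.009197 + 0.036787 + 0.036787 = 0.172111
B_B = 1 / 0.172111 = 5.8102
Σp_Aᵢ² = 0.0659² + 0.0110² + 0.1209² + 0.2198² + 0.0440² + 0.0110² + 0.2527² + 0.2747² = 0.004343 + 0.000121 + 0.014617 + 0.048312 + 0.001936 + 0.000121 + 0.063857 + 0.075460 = 0.208767
B_A = 1 / 0.208767 = 4.7900
Σp_Dᵢ² = 0.4474² + 0.0132² + 0.0132² + 0.1974² + 0.0263² + 0.0263² + 0.2632² + 0.0132² = 0.200167 + 0.000174 + 0.000174 + 0.038967 + 0.000692 + 0.000692 + 0.069274 + 0.000174 = 0.310314
B_D = 1 / 0.310314 = 3.2225
Σp_Cᵢ² = 0.4146² + 0.0061² + 0.3659² + 0.0671² + 0.0061² + 0.0122² + 0.1220² + 0.0061² = 0.171893 + 0.000037 + 0.133883 + 0.004502 + 0.000037 + 0.000149 + 0.014884 + 0.000037 = 0.325422
B_C = 1 / 0.325422 = 3.0729
Highest B → broadest niche (most generalist): Species B (B = 5.81).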